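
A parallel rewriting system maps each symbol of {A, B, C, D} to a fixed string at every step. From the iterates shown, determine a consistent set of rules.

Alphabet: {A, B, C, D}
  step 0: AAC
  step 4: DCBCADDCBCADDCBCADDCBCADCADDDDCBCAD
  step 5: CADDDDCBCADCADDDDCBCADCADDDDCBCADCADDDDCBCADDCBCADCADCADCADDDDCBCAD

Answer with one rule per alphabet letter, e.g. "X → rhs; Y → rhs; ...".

A->CB, B->D, C->D, D->CAD

  step 4 ⇒ step 5: DCBCADDCBCADDCBCADDCBCADCADDDDCBCAD ⇒ CAD·D·D·D·CB·CAD·CAD·D·D·D·CB·CAD·CAD·D·D·D·CB·CAD·CAD·D·D·D·CB·CAD·D·CB·CAD·CAD·CAD·CAD·D·D·D·CB·CAD
    A ↦ CB
    B ↦ D
    C ↦ D
    D ↦ CAD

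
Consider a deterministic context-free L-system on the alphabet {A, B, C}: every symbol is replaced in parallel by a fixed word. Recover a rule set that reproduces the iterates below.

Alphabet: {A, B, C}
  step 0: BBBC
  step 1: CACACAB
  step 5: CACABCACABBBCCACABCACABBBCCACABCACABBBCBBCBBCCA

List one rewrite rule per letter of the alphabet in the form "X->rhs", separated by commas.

A->BC, B->CA, C->B

  step 0 ⇒ step 1: BBBC ⇒ CA·CA·CA·B
    B ↦ CA
    C ↦ B
    A ↦ BC  (constrained at step 1)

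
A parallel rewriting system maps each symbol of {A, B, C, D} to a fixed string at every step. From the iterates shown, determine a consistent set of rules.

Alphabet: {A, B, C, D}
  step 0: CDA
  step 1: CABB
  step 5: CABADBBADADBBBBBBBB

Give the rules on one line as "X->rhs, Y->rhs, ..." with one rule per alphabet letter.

  step 0 ⇒ step 1: CDA ⇒ CA·B·B
    A ↦ B
    C ↦ CA
    D ↦ B
    B ↦ AD  (constrained at step 1)

A->B, B->AD, C->CA, D->B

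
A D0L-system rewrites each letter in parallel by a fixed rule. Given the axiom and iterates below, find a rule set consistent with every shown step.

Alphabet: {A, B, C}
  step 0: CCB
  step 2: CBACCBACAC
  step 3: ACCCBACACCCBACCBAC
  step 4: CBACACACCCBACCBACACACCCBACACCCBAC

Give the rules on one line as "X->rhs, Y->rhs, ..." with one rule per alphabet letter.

A->CB, B->C, C->AC

  step 3 ⇒ step 4: ACCCBACACCCBACCBAC ⇒ CB·AC·AC·AC·C·CB·AC·CB·AC·AC·AC·C·CB·AC·AC·C·CB·AC
    A ↦ CB
    B ↦ C
    C ↦ AC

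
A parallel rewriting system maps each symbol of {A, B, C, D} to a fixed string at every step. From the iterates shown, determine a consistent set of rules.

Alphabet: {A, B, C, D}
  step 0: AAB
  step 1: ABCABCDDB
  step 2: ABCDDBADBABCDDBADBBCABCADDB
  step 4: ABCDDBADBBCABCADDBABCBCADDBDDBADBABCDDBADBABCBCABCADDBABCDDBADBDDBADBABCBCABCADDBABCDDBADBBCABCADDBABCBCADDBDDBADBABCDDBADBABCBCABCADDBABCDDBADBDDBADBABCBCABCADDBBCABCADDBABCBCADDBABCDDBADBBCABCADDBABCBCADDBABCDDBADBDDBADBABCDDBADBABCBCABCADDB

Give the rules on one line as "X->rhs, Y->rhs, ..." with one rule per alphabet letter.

  step 1 ⇒ step 2: ABCABCDDB ⇒ ABC·DDB·ADB·ABC·DDB·ADB·BCA·BCA·DDB
    A ↦ ABC
    B ↦ DDB
    C ↦ ADB
    D ↦ BCA

A->ABC, B->DDB, C->ADB, D->BCA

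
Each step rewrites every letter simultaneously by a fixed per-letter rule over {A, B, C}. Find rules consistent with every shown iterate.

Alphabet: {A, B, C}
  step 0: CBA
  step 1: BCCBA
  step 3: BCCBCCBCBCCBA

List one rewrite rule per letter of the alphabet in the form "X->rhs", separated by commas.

A->BA, B->C, C->BC

  step 0 ⇒ step 1: CBA ⇒ BC·C·BA
    A ↦ BA
    B ↦ C
    C ↦ BC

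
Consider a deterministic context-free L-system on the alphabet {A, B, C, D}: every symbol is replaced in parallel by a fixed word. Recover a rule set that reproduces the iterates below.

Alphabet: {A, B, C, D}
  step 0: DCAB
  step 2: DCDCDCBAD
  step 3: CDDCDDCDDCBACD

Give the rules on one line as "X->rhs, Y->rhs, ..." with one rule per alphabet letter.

A->BA, B->C, C->D, D->CD

  step 2 ⇒ step 3: DCDCDCBAD ⇒ CD·D·CD·D·CD·D·C·BA·CD
    A ↦ BA
    B ↦ C
    C ↦ D
    D ↦ CD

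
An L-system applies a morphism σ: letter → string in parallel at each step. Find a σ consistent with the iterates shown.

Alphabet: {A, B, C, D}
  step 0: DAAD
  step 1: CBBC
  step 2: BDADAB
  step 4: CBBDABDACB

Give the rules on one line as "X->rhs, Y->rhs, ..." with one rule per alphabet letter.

A->B, B->DA, C->B, D->C

  step 1 ⇒ step 2: CBBC ⇒ B·DA·DA·B
    B ↦ DA
    C ↦ B
  step 0 ⇒ step 1: DAAD ⇒ C·B·B·C
    A ↦ B
  step 0 ⇒ step 1: DAAD ⇒ C·B·B·C
    D ↦ C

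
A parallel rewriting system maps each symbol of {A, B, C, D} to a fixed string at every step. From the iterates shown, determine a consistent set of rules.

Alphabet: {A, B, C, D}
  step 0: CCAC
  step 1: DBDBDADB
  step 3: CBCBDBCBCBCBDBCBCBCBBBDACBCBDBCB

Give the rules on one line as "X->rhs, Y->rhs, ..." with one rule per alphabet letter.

A->DA, B->CB, C->DB, D->BB

  step 0 ⇒ step 1: CCAC ⇒ DB·DB·DA·DB
    A ↦ DA
    C ↦ DB
    B ↦ CB  (constrained at step 1)
    D ↦ BB  (constrained at step 1)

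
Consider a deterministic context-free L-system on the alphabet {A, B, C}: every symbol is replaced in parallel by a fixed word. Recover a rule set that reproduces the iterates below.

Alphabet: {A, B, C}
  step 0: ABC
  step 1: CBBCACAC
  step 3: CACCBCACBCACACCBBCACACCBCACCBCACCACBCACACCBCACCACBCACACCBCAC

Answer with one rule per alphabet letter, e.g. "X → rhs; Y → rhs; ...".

  step 0 ⇒ step 1: ABC ⇒ CB·BCA·CAC
    A ↦ CB
    B ↦ BCA
    C ↦ CAC

A->CB, B->BCA, C->CAC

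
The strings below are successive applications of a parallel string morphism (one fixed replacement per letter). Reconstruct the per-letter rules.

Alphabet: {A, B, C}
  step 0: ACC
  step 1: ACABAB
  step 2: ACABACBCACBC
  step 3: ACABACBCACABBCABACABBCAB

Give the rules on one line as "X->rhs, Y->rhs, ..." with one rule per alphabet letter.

A->AC, B->BC, C->AB

  step 2 ⇒ step 3: ACABACBCACBC ⇒ AC·AB·AC·BC·AC·AB·BC·AB·AC·AB·BC·AB
    A ↦ AC
    B ↦ BC
    C ↦ AB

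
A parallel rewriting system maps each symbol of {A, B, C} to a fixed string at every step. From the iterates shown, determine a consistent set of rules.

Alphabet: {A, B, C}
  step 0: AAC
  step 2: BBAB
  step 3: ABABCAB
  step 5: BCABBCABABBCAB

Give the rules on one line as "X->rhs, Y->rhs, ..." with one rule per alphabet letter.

  step 2 ⇒ step 3: BBAB ⇒ AB·AB·C·AB
    A ↦ C
    B ↦ AB
    C ↦ B  (constrained at step 0)

A->C, B->AB, C->B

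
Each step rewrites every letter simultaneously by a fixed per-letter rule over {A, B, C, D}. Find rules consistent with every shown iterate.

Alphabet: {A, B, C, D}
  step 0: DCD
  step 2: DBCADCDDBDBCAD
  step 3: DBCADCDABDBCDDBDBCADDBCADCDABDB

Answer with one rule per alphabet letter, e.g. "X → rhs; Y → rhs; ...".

  step 2 ⇒ step 3: DBCADCDDBDBCAD ⇒ DB·CAD·CD·AB·DB·CD·DB·DB·CAD·DB·CAD·CD·AB·DB
    A ↦ AB
    B ↦ CAD
    C ↦ CD
    D ↦ DB

A->AB, B->CAD, C->CD, D->DB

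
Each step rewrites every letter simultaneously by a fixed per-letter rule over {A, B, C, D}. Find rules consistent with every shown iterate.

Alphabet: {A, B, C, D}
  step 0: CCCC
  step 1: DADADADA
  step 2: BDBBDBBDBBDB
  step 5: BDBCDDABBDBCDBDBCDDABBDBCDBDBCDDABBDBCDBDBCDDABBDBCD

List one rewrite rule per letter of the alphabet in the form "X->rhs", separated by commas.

  step 1 ⇒ step 2: DADADADA ⇒ B·DB·B·DB·B·DB·B·DB
    A ↦ DB
    D ↦ B
    B ↦ CD  (constrained at step 2)
  step 0 ⇒ step 1: CCCC ⇒ DA·DA·DA·DA
    C ↦ DA

A->DB, B->CD, C->DA, D->B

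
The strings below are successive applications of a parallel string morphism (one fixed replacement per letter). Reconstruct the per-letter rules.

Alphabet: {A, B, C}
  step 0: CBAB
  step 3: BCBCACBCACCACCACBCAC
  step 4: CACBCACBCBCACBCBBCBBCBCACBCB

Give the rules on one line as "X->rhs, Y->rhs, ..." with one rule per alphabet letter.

  step 3 ⇒ step 4: BCBCACBCACCACCACBCAC ⇒ CAC·B·CAC·B·C·B·CAC·B·C·B·B·C·B·B·C·B·CAC·B·C·B
    A ↦ C
    B ↦ CAC
    C ↦ B

A->C, B->CAC, C->B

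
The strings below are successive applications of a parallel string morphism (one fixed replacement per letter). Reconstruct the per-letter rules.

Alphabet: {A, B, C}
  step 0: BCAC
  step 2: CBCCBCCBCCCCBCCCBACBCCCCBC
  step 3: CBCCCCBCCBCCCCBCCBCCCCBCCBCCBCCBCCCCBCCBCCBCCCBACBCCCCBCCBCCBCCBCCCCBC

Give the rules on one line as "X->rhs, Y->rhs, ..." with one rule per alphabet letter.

  step 2 ⇒ step 3: CBCCBCCBCCCCBCCCBACBCCCCBC ⇒ CBC·CC·CBC·CBC·CC·CBC·CBC·CC·CBC·CBC·CBC·CBC·CC·CBC·CBC·CBC·CC·BA·CBC·CC·CBC·CBC·CBC·CBC·CC·CBC
    A ↦ BA
    B ↦ CC
    C ↦ CBC

A->BA, B->CC, C->CBC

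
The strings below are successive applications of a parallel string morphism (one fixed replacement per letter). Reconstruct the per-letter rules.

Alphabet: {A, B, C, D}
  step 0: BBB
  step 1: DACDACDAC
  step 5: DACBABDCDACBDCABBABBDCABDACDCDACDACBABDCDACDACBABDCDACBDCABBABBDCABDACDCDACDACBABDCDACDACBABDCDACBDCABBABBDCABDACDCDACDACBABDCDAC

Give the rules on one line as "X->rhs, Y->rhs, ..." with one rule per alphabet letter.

A->DC, B->DAC, C->AB, D->B

  step 0 ⇒ step 1: BBB ⇒ DAC·DAC·DAC
    B ↦ DAC
    A ↦ DC  (constrained at step 1)
    C ↦ AB  (constrained at step 1)
    D ↦ B  (constrained at step 1)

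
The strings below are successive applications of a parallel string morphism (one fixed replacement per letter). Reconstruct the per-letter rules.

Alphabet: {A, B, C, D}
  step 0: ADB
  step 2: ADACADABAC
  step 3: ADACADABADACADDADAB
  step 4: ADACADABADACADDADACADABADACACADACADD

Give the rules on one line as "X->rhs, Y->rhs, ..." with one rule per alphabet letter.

  step 3 ⇒ step 4: ADACADABADACADDADAB ⇒ AD·AC·AD·AB·AD·AC·AD·D·AD·AC·AD·AB·AD·AC·AC·AD·AC·AD·D
    A ↦ AD
    B ↦ D
    C ↦ AB
    D ↦ AC

A->AD, B->D, C->AB, D->AC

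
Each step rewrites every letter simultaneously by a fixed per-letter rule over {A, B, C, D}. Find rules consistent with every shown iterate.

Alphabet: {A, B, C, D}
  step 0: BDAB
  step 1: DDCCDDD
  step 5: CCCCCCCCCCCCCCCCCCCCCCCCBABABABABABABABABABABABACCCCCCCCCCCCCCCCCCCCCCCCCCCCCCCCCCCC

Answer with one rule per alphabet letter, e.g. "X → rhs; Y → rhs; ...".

A->D, B->DD, C->BA, D->CC

  step 0 ⇒ step 1: BDAB ⇒ DD·CC·D·DD
    A ↦ D
    B ↦ DD
    D ↦ CC
    C ↦ BA  (constrained at step 1)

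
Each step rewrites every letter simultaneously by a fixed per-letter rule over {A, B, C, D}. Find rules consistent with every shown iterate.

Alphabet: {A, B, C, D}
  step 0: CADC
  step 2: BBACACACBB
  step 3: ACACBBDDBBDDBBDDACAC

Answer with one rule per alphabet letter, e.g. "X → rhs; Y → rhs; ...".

A->BB, B->AC, C->DD, D->B

  step 2 ⇒ step 3: BBACACACBB ⇒ AC·AC·BB·DD·BB·DD·BB·DD·AC·AC
    A ↦ BB
    B ↦ AC
    C ↦ DD
    D ↦ B  (constrained at step 0)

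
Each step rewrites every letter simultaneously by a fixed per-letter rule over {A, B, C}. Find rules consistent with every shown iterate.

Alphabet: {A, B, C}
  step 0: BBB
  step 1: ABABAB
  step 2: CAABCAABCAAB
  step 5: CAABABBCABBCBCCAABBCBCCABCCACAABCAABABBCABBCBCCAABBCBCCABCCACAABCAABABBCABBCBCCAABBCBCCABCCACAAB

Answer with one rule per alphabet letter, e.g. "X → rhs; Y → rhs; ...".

  step 1 ⇒ step 2: ABABAB ⇒ CA·AB·CA·AB·CA·AB
    A ↦ CA
    B ↦ AB
    C ↦ BC  (constrained at step 2)

A->CA, B->AB, C->BC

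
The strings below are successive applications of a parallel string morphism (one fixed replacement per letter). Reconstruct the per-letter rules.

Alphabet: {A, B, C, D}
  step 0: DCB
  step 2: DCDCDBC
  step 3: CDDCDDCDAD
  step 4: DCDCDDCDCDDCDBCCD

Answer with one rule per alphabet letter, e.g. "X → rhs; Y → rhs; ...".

A->BC, B->A, C->D, D->CD

  step 3 ⇒ step 4: CDDCDDCDAD ⇒ D·CD·CD·D·CD·CD·D·CD·BC·CD
    A ↦ BC
    C ↦ D
    D ↦ CD
  step 2 ⇒ step 3: DCDCDBC ⇒ CD·D·CD·D·CD·A·D
    B ↦ A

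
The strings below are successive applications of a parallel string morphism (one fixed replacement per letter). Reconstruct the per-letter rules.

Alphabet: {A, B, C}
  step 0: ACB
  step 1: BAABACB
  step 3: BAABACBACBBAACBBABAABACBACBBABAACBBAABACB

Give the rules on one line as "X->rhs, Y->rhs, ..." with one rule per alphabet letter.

A->BA, B->ACB, C->AB

  step 0 ⇒ step 1: ACB ⇒ BA·AB·ACB
    A ↦ BA
    B ↦ ACB
    C ↦ AB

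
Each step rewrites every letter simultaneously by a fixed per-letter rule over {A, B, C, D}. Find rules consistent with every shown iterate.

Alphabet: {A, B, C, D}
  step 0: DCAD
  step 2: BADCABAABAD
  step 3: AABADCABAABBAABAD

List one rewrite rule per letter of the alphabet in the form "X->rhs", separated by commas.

A->B, B->AA, C->CA, D->AD

  step 2 ⇒ step 3: BADCABAABAD ⇒ AA·B·AD·CA·B·AA·B·B·AA·B·AD
    A ↦ B
    B ↦ AA
    C ↦ CA
    D ↦ AD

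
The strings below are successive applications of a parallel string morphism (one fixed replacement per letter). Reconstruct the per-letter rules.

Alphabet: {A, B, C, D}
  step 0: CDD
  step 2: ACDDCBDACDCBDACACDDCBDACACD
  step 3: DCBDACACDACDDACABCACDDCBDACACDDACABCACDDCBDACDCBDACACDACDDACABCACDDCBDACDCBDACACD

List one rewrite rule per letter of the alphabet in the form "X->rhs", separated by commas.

A->DCB, B->ABC, C->DAC, D->ACD

  step 2 ⇒ step 3: ACDDCBDACDCBDACACDDCBDACACD ⇒ DCB·DAC·ACD·ACD·DAC·ABC·ACD·DCB·DAC·ACD·DAC·ABC·ACD·DCB·DAC·DCB·DAC·ACD·ACD·DAC·ABC·ACD·DCB·DAC·DCB·DAC·ACD
    A ↦ DCB
    B ↦ ABC
    C ↦ DAC
    D ↦ ACD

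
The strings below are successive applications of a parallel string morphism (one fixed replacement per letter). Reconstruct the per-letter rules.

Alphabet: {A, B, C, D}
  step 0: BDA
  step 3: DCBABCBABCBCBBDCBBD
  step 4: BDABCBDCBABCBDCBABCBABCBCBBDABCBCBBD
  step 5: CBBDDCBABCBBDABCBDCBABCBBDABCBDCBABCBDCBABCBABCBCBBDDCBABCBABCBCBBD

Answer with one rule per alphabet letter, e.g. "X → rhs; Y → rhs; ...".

A->D, B->CB, C->AB, D->BD

  step 4 ⇒ step 5: BDABCBDCBABCBDCBABCBABCBCBBDABCBCBBD ⇒ CB·BD·D·CB·AB·CB·BD·AB·CB·D·CB·AB·CB·BD·AB·CB·D·CB·AB·CB·D·CB·AB·CB·AB·CB·CB·BD·D·CB·AB·CB·AB·CB·CB·BD
    A ↦ D
    B ↦ CB
    C ↦ AB
    D ↦ BD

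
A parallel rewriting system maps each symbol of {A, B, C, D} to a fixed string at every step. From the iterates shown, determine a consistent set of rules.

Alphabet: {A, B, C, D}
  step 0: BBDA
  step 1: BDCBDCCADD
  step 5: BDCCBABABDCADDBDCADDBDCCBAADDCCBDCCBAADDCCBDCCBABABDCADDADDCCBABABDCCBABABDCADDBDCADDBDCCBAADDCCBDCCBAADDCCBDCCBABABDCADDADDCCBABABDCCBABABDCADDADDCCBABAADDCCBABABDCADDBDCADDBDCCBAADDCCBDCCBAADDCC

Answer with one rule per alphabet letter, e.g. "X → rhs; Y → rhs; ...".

A->ADD, B->BDC, C->BA, D->C

  step 0 ⇒ step 1: BBDA ⇒ BDC·BDC·C·ADD
    A ↦ ADD
    B ↦ BDC
    D ↦ C
    C ↦ BA  (constrained at step 1)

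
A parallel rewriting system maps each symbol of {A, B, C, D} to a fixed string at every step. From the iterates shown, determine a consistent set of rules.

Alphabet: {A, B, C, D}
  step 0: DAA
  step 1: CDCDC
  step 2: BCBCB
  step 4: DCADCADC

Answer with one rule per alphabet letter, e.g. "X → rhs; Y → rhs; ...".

  step 1 ⇒ step 2: CDCDC ⇒ B·C·B·C·B
    C ↦ B
    D ↦ C
  step 0 ⇒ step 1: DAA ⇒ C·DC·DC
    A ↦ DC
    B ↦ A  (constrained at step 2)

A->DC, B->A, C->B, D->C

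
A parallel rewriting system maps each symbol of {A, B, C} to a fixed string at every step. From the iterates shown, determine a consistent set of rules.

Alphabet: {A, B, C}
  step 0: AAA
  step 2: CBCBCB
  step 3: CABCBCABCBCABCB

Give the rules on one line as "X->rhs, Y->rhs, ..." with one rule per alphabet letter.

A->B, B->CB, C->CAB

  step 2 ⇒ step 3: CBCBCB ⇒ CAB·CB·CAB·CB·CAB·CB
    B ↦ CB
    C ↦ CAB
    A ↦ B  (constrained at step 0)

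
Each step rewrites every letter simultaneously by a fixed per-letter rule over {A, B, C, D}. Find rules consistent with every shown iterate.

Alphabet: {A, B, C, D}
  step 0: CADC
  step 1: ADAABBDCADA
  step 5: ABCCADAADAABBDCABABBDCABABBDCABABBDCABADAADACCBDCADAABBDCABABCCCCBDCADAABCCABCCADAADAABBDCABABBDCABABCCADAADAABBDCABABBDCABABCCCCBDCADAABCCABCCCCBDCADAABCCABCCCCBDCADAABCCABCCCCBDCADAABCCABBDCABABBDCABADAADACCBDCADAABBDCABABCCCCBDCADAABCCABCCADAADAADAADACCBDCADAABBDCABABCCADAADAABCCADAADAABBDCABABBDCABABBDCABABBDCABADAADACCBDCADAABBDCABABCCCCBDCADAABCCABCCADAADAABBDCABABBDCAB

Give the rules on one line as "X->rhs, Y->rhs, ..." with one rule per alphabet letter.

  step 0 ⇒ step 1: CADC ⇒ ADA·AB·BDC·ADA
    A ↦ AB
    C ↦ ADA
    D ↦ BDC
    B ↦ CC  (constrained at step 1)

A->AB, B->CC, C->ADA, D->BDC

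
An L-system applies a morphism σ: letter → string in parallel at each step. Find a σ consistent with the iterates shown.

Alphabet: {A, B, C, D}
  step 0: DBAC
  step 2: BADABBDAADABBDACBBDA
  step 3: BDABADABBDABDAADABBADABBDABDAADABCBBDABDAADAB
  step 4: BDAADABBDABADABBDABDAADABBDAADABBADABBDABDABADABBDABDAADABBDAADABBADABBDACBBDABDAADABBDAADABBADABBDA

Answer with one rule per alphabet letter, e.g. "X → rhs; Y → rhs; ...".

  step 3 ⇒ step 4: BDABADABBDABDAADABBADABBDABDAADABCBBDABDAADAB ⇒ BDA·ADA·B·BDA·B·ADA·B·BDA·BDA·ADA·B·BDA·ADA·B·B·ADA·B·BDA·BDA·B·ADA·B·BDA·BDA·ADA·B·BDA·ADA·B·B·ADA·B·BDA·CB·BDA·BDA·ADA·B·BDA·ADA·B·B·ADA·B·BDA
    A ↦ B
    B ↦ BDA
    C ↦ CB
    D ↦ ADA

A->B, B->BDA, C->CB, D->ADA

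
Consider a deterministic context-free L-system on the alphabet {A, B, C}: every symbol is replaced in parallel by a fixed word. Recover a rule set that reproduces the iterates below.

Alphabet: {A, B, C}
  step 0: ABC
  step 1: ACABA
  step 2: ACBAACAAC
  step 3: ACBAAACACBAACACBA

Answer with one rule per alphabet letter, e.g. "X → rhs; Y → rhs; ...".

A->AC, B->A, C->BA

  step 2 ⇒ step 3: ACBAACAAC ⇒ AC·BA·A·AC·AC·BA·AC·AC·BA
    A ↦ AC
    B ↦ A
    C ↦ BA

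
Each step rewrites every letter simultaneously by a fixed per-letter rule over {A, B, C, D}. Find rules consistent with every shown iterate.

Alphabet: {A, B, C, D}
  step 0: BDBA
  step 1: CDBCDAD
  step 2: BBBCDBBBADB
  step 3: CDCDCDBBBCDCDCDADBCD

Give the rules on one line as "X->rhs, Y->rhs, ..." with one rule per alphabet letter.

  step 2 ⇒ step 3: BBBCDBBBADB ⇒ CD·CD·CD·BB·B·CD·CD·CD·AD·B·CD
    A ↦ AD
    B ↦ CD
    C ↦ BB
    D ↦ B

A->AD, B->CD, C->BB, D->B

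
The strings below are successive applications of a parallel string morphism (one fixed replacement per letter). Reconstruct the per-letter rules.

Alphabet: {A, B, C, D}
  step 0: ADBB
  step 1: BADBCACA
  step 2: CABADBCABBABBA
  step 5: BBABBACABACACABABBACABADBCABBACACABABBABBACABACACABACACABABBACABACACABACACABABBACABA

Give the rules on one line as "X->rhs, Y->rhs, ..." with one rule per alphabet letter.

A->BA, B->CA, C->B, D->DB

  step 1 ⇒ step 2: BADBCACA ⇒ CA·BA·DB·CA·B·BA·B·BA
    A ↦ BA
    B ↦ CA
    C ↦ B
    D ↦ DB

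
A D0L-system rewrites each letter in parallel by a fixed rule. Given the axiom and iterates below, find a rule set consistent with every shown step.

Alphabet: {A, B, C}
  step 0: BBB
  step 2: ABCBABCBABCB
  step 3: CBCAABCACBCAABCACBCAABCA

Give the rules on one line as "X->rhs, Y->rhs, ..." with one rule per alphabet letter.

A->CB, B->CA, C->AB

  step 2 ⇒ step 3: ABCBABCBABCB ⇒ CB·CA·AB·CA·CB·CA·AB·CA·CB·CA·AB·CA
    A ↦ CB
    B ↦ CA
    C ↦ AB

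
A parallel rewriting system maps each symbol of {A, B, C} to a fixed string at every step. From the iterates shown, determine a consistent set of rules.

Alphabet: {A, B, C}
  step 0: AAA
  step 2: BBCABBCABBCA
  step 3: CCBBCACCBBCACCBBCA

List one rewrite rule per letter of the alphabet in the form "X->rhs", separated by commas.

  step 2 ⇒ step 3: BBCABBCABBCA ⇒ C·C·BB·CA·C·C·BB·CA·C·C·BB·CA
    A ↦ CA
    B ↦ C
    C ↦ BB

A->CA, B->C, C->BB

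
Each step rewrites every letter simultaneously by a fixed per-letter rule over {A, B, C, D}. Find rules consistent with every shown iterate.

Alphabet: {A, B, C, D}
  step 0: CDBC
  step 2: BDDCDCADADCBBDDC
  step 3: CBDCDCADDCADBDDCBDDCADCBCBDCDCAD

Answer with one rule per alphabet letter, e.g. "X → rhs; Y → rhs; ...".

A->BD, B->CB, C->AD, D->DC

  step 2 ⇒ step 3: BDDCDCADADCBBDDC ⇒ CB·DC·DC·AD·DC·AD·BD·DC·BD·DC·AD·CB·CB·DC·DC·AD
    A ↦ BD
    B ↦ CB
    C ↦ AD
    D ↦ DC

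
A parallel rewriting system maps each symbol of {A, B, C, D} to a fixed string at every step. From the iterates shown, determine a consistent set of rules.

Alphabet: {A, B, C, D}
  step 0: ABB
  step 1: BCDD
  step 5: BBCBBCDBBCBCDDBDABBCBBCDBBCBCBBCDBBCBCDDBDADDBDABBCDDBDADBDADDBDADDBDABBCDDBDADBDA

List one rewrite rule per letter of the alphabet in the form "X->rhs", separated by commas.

  step 0 ⇒ step 1: ABB ⇒ BC·D·D
    A ↦ BC
    B ↦ D
    C ↦ BDA  (constrained at step 1)
    D ↦ BBC  (constrained at step 1)

A->BC, B->D, C->BDA, D->BBC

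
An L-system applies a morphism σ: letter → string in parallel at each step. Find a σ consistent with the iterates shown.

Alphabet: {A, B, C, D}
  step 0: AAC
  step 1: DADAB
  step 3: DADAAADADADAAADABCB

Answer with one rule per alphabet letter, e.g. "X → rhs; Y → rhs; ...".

  step 0 ⇒ step 1: AAC ⇒ DA·DA·B
    A ↦ DA
    C ↦ B
    B ↦ BC  (constrained at step 1)
    D ↦ AA  (constrained at step 1)

A->DA, B->BC, C->B, D->AA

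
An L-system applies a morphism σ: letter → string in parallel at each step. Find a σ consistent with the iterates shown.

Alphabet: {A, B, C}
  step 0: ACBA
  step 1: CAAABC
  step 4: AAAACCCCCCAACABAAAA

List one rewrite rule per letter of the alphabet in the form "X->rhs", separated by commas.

A->C, B->AB, C->AA

  step 0 ⇒ step 1: ACBA ⇒ C·AA·AB·C
    A ↦ C
    B ↦ AB
    C ↦ AA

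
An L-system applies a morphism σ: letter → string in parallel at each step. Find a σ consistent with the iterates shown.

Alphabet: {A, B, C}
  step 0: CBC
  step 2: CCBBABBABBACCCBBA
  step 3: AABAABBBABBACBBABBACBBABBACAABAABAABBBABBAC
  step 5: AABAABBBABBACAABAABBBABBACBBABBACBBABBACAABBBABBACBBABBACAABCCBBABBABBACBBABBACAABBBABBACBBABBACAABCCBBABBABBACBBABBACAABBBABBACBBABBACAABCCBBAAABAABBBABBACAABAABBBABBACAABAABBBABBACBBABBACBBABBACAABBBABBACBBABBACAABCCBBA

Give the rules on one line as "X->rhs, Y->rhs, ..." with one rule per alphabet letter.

A->C, B->BBA, C->AAB

  step 2 ⇒ step 3: CCBBABBABBACCCBBA ⇒ AAB·AAB·BBA·BBA·C·BBA·BBA·C·BBA·BBA·C·AAB·AAB·AAB·BBA·BBA·C
    A ↦ C
    B ↦ BBA
    C ↦ AAB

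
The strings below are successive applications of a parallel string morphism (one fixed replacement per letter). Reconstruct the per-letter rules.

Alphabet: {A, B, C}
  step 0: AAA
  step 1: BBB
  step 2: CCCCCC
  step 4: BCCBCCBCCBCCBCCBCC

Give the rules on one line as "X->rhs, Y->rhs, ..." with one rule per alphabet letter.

A->B, B->CC, C->AB

  step 1 ⇒ step 2: BBB ⇒ CC·CC·CC
    B ↦ CC
  step 0 ⇒ step 1: AAA ⇒ B·B·B
    A ↦ B
    C ↦ AB  (constrained at step 2)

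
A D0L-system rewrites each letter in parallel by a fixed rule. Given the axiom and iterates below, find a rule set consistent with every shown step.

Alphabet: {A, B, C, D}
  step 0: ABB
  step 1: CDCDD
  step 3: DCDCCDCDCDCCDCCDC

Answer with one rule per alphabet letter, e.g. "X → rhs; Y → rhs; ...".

  step 0 ⇒ step 1: ABB ⇒ CDC·D·D
    A ↦ CDC
    B ↦ D
    C ↦ BA  (constrained at step 1)
    D ↦ A  (constrained at step 1)

A->CDC, B->D, C->BA, D->A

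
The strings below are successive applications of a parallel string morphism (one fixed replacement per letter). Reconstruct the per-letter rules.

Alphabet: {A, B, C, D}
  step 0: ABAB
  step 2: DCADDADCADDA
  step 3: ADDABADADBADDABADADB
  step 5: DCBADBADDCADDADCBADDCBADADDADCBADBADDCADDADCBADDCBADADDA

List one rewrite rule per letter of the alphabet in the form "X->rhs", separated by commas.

  step 2 ⇒ step 3: DCADDADCADDA ⇒ AD·DA·B·AD·AD·B·AD·DA·B·AD·AD·B
    A ↦ B
    C ↦ DA
    D ↦ AD
    B ↦ DC  (constrained at step 0)

A->B, B->DC, C->DA, D->AD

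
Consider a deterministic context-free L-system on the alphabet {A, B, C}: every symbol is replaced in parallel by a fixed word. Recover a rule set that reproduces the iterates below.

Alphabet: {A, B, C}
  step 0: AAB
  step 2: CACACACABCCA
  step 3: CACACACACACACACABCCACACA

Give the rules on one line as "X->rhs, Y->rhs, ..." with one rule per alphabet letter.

  step 2 ⇒ step 3: CACACACABCCA ⇒ CA·CA·CA·CA·CA·CA·CA·CA·BC·CA·CA·CA
    A ↦ CA
    B ↦ BC
    C ↦ CA

A->CA, B->BC, C->CA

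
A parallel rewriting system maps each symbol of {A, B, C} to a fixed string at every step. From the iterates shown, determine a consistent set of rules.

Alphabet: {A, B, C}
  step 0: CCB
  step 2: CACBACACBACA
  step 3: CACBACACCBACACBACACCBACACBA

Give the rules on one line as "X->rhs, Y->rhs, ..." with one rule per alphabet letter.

A->CBA, B->C, C->CA

  step 2 ⇒ step 3: CACBACACBACA ⇒ CA·CBA·CA·C·CBA·CA·CBA·CA·C·CBA·CA·CBA
    A ↦ CBA
    B ↦ C
    C ↦ CA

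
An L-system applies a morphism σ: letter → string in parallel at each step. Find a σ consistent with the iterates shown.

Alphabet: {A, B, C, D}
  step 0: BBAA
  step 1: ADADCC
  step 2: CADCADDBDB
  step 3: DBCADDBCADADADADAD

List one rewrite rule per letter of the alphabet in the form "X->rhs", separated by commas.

  step 2 ⇒ step 3: CADCADDBDB ⇒ DB·C·AD·DB·C·AD·AD·AD·AD·AD
    A ↦ C
    B ↦ AD
    C ↦ DB
    D ↦ AD

A->C, B->AD, C->DB, D->AD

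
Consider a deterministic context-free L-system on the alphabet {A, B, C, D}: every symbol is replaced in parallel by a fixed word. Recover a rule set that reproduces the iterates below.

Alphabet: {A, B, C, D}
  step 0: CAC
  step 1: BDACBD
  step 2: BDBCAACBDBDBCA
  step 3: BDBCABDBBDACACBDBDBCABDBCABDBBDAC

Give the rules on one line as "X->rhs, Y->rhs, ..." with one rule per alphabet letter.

A->AC, B->BDB, C->BD, D->CA

  step 2 ⇒ step 3: BDBCAACBDBDBCA ⇒ BDB·CA·BDB·BD·AC·AC·BD·BDB·CA·BDB·CA·BDB·BD·AC
    A ↦ AC
    B ↦ BDB
    C ↦ BD
    D ↦ CA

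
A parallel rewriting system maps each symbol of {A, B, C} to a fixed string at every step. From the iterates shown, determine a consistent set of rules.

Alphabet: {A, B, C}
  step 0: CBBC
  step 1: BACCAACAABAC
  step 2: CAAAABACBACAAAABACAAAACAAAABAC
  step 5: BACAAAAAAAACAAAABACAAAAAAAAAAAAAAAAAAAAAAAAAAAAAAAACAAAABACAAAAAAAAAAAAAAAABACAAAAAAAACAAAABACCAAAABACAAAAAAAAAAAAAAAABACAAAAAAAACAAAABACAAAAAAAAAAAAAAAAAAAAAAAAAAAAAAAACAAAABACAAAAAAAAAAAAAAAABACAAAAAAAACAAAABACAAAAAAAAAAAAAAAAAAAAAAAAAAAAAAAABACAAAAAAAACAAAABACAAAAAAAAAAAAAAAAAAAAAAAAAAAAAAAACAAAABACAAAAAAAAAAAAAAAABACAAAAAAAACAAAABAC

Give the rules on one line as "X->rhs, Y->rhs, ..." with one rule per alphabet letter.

  step 1 ⇒ step 2: BACCAACAABAC ⇒ CAA·AA·BAC·BAC·AA·AA·BAC·AA·AA·CAA·AA·BAC
    A ↦ AA
    B ↦ CAA
    C ↦ BAC

A->AA, B->CAA, C->BAC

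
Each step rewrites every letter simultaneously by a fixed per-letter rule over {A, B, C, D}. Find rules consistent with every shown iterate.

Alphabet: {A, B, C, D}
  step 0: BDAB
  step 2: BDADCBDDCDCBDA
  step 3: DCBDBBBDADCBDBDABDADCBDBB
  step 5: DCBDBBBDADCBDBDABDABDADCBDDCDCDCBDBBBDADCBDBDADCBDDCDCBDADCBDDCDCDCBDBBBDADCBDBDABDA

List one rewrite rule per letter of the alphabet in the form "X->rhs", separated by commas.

  step 2 ⇒ step 3: BDADCBDDCDCBDA ⇒ DC·BD·BB·BD·A·DC·BD·BD·A·BD·A·DC·BD·BB
    A ↦ BB
    B ↦ DC
    C ↦ A
    D ↦ BD

A->BB, B->DC, C->A, D->BD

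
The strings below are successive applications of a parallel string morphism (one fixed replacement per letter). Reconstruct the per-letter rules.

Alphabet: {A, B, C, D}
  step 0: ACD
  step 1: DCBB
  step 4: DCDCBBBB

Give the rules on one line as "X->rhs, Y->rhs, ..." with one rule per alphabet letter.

  step 0 ⇒ step 1: ACD ⇒ DC·B·B
    A ↦ DC
    C ↦ B
    D ↦ B
    B ↦ A  (constrained at step 1)

A->DC, B->A, C->B, D->B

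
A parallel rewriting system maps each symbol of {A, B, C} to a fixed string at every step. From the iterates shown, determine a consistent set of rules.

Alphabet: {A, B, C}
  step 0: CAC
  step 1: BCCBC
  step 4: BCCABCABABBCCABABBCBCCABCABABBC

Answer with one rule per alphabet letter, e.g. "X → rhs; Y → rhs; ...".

A->C, B->AB, C->BC

  step 0 ⇒ step 1: CAC ⇒ BC·C·BC
    A ↦ C
    C ↦ BC
    B ↦ AB  (constrained at step 1)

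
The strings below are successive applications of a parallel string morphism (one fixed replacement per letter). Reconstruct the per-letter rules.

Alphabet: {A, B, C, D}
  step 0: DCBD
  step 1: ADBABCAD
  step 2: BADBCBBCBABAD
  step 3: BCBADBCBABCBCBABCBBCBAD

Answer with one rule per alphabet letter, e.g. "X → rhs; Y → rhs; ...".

A->B, B->BC, C->BA, D->AD

  step 2 ⇒ step 3: BADBCBBCBABAD ⇒ BC·B·AD·BC·BA·BC·BC·BA·BC·B·BC·B·AD
    A ↦ B
    B ↦ BC
    C ↦ BA
    D ↦ AD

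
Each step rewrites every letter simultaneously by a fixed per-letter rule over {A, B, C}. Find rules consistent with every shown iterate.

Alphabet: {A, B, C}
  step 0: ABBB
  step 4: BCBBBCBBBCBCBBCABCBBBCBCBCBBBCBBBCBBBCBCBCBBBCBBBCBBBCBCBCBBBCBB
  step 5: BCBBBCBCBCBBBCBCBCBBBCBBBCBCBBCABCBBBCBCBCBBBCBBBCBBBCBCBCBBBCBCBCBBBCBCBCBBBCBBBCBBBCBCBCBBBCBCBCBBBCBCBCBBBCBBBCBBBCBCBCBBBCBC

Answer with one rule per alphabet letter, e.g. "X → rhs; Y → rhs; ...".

  step 4 ⇒ step 5: BCBBBCBBBCBCBBCABCBBBCBCBCBBBCBBBCBBBCBCBCBBBCBBBCBBBCBCBCBBBCBB ⇒ BC·BB·BC·BC·BC·BB·BC·BC·BC·BB·BC·BB·BC·BC·BB·CA·BC·BB·BC·BC·BC·BB·BC·BB·BC·BB·BC·BC·BC·BB·BC·BC·BC·BB·BC·BC·BC·BB·BC·BB·BC·BB·BC·BC·BC·BB·BC·BC·BC·BB·BC·BC·BC·BB·BC·BB·BC·BB·BC·BC·BC·BB·BC·BC
    A ↦ CA
    B ↦ BC
    C ↦ BB

A->CA, B->BC, C->BB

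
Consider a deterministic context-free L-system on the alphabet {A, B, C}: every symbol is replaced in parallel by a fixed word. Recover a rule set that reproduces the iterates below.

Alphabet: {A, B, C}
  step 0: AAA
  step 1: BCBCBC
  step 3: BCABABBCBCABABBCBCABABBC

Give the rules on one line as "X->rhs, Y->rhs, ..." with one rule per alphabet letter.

  step 0 ⇒ step 1: AAA ⇒ BC·BC·BC
    A ↦ BC
    B ↦ AB  (constrained at step 1)
    C ↦ BC  (constrained at step 1)

A->BC, B->AB, C->BC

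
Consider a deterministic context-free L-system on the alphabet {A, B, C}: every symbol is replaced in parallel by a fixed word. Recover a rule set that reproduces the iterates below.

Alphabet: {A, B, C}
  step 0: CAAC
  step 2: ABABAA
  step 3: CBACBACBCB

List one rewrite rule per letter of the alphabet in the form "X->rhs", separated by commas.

  step 2 ⇒ step 3: ABABAA ⇒ CB·A·CB·A·CB·CB
    A ↦ CB
    B ↦ A
    C ↦ B  (constrained at step 0)

A->CB, B->A, C->B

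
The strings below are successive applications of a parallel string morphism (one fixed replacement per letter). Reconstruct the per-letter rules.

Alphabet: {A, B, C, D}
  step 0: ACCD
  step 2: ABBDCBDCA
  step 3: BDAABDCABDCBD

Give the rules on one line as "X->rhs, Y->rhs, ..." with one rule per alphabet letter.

A->BD, B->A, C->DC, D->B

  step 2 ⇒ step 3: ABBDCBDCA ⇒ BD·A·A·B·DC·A·B·DC·BD
    A ↦ BD
    B ↦ A
    C ↦ DC
    D ↦ B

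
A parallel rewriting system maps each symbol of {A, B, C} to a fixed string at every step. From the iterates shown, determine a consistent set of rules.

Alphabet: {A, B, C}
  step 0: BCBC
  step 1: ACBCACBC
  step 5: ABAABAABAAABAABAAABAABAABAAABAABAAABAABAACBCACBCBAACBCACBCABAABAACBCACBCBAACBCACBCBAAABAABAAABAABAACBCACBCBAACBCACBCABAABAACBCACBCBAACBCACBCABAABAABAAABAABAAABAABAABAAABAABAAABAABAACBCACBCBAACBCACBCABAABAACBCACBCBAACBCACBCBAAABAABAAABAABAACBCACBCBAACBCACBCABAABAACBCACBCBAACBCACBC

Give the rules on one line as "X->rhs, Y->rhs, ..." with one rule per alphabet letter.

  step 0 ⇒ step 1: BCBC ⇒ A·CBC·A·CBC
    B ↦ A
    C ↦ CBC
    A ↦ BAA  (constrained at step 1)

A->BAA, B->A, C->CBC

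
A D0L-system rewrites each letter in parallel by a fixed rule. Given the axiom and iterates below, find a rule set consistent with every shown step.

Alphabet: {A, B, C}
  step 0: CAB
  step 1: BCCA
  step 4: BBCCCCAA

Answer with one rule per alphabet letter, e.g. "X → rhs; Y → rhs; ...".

A->CC, B->A, C->B

  step 0 ⇒ step 1: CAB ⇒ B·CC·A
    A ↦ CC
    B ↦ A
    C ↦ B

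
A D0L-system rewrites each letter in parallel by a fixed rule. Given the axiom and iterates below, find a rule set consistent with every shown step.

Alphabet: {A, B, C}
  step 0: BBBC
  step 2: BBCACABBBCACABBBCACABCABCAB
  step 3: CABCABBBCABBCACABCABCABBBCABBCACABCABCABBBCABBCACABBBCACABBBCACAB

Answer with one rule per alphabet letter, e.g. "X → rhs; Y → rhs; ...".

  step 2 ⇒ step 3: BBCACABBBCACABBBCACABCABCAB ⇒ CAB·CAB·BB·CA·BB·CA·CAB·CAB·CAB·BB·CA·BB·CA·CAB·CAB·CAB·BB·CA·BB·CA·CAB·BB·CA·CAB·BB·CA·CAB
    A ↦ CA
    B ↦ CAB
    C ↦ BB

A->CA, B->CAB, C->BB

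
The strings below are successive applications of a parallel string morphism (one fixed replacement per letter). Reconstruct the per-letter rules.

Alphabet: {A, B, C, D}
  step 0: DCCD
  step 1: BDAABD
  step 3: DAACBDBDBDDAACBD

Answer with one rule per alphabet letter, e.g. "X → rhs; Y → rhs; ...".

  step 0 ⇒ step 1: DCCD ⇒ BD·A·A·BD
    C ↦ A
    D ↦ BD
    A ↦ D  (constrained at step 1)
    B ↦ AC  (constrained at step 1)

A->D, B->AC, C->A, D->BD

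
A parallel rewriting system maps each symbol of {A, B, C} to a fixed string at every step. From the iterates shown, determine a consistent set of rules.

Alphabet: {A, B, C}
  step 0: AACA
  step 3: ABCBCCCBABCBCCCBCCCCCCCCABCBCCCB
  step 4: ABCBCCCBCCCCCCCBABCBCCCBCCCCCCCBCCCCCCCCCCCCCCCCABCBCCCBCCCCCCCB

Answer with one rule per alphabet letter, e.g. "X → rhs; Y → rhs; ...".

A->AB, B->CB, C->CC

  step 3 ⇒ step 4: ABCBCCCBABCBCCCBCCCCCCCCABCBCCCB ⇒ AB·CB·CC·CB·CC·CC·CC·CB·AB·CB·CC·CB·CC·CC·CC·CB·CC·CC·CC·CC·CC·CC·CC·CC·AB·CB·CC·CB·CC·CC·CC·CB
    A ↦ AB
    B ↦ CB
    C ↦ CC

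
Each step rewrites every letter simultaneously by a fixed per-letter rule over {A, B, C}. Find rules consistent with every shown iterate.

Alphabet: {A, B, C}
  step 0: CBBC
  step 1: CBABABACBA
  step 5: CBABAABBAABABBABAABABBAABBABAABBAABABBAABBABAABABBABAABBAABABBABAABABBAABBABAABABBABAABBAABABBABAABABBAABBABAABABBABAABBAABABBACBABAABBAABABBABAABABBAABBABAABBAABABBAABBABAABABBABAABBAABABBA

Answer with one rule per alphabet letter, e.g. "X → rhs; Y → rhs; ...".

A->AB, B->BA, C->CBA

  step 0 ⇒ step 1: CBBC ⇒ CBA·BA·BA·CBA
    B ↦ BA
    C ↦ CBA
    A ↦ AB  (constrained at step 1)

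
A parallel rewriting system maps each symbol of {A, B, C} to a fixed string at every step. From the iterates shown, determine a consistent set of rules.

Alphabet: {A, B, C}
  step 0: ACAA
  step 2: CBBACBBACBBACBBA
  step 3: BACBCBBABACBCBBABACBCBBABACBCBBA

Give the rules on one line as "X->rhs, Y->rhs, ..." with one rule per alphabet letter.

  step 2 ⇒ step 3: CBBACBBACBBACBBA ⇒ BA·CB·CB·BA·BA·CB·CB·BA·BA·CB·CB·BA·BA·CB·CB·BA
    A ↦ BA
    B ↦ CB
    C ↦ BA

A->BA, B->CB, C->BA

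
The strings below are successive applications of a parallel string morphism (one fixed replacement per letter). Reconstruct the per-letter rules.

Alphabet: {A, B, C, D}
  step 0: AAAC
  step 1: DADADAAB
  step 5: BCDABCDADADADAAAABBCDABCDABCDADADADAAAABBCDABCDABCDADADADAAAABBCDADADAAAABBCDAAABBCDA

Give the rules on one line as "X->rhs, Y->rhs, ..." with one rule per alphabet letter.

A->DA, B->A, C->AB, D->BC

  step 0 ⇒ step 1: AAAC ⇒ DA·DA·DA·AB
    A ↦ DA
    C ↦ AB
    B ↦ A  (constrained at step 1)
    D ↦ BC  (constrained at step 1)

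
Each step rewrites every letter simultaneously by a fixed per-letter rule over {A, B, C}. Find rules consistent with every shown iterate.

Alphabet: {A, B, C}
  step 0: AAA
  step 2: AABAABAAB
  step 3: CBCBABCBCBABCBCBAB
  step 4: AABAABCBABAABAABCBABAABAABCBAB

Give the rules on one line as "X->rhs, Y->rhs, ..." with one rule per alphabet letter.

A->CB, B->AB, C->A

  step 3 ⇒ step 4: CBCBABCBCBABCBCBAB ⇒ A·AB·A·AB·CB·AB·A·AB·A·AB·CB·AB·A·AB·A·AB·CB·AB
    A ↦ CB
    B ↦ AB
    C ↦ A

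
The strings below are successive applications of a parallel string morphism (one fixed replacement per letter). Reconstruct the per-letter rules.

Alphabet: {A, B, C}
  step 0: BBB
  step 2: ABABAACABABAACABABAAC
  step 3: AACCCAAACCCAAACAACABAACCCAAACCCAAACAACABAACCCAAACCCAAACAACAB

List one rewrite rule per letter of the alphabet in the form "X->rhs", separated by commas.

  step 2 ⇒ step 3: ABABAACABABAACABABAAC ⇒ AAC·CCA·AAC·CCA·AAC·AAC·AB·AAC·CCA·AAC·CCA·AAC·AAC·AB·AAC·CCA·AAC·CCA·AAC·AAC·AB
    A ↦ AAC
    B ↦ CCA
    C ↦ AB

A->AAC, B->CCA, C->AB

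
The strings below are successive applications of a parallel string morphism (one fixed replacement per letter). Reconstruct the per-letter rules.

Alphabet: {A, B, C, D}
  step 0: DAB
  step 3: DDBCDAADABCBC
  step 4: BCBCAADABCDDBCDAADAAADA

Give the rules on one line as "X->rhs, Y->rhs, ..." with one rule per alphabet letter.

  step 3 ⇒ step 4: DDBCDAADABCBC ⇒ BC·BC·AA·DA·BC·D·D·BC·D·AA·DA·AA·DA
    A ↦ D
    B ↦ AA
    C ↦ DA
    D ↦ BC

A->D, B->AA, C->DA, D->BC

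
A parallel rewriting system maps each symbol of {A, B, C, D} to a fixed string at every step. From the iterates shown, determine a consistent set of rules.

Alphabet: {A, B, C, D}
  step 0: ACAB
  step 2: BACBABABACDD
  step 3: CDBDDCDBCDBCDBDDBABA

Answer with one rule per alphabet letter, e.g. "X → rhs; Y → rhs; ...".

A->DB, B->C, C->DD, D->BA

  step 2 ⇒ step 3: BACBABABACDD ⇒ C·DB·DD·C·DB·C·DB·C·DB·DD·BA·BA
    A ↦ DB
    B ↦ C
    C ↦ DD
    D ↦ BA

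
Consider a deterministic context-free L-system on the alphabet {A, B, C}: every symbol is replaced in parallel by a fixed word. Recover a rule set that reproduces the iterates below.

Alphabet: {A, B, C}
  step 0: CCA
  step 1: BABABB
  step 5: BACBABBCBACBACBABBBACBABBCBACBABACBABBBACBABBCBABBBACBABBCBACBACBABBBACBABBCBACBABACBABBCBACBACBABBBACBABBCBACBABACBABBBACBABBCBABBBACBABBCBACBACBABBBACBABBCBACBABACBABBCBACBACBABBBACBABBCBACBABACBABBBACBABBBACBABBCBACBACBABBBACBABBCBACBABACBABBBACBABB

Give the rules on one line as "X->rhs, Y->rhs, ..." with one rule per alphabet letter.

A->BB, B->CBA, C->BA

  step 0 ⇒ step 1: CCA ⇒ BA·BA·BB
    A ↦ BB
    C ↦ BA
    B ↦ CBA  (constrained at step 1)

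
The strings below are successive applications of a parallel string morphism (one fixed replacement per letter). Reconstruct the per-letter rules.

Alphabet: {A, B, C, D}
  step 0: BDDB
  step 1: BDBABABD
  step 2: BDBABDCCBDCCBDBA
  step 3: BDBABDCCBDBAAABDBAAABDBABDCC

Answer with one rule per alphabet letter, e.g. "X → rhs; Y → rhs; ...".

  step 2 ⇒ step 3: BDBABDCCBDCCBDBA ⇒ BD·BA·BD·CC·BD·BA·A·A·BD·BA·A·A·BD·BA·BD·CC
    A ↦ CC
    B ↦ BD
    C ↦ A
    D ↦ BA

A->CC, B->BD, C->A, D->BA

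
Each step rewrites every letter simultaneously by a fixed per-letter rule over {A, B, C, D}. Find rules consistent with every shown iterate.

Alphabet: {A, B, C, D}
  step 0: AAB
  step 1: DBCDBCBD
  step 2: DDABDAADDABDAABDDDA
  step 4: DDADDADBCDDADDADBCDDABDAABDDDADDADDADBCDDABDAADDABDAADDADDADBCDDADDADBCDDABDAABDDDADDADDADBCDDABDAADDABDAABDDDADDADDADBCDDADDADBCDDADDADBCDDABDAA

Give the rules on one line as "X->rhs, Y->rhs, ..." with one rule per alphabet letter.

  step 1 ⇒ step 2: DBCDBCBD ⇒ DDA·BD·AA·DDA·BD·AA·BD·DDA
    B ↦ BD
    C ↦ AA
    D ↦ DDA
  step 0 ⇒ step 1: AAB ⇒ DBC·DBC·BD
    A ↦ DBC

A->DBC, B->BD, C->AA, D->DDA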